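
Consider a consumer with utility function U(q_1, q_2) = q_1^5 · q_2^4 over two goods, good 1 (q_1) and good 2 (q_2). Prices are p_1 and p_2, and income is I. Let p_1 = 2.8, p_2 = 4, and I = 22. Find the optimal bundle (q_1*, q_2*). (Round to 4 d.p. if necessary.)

q_1* = 4.3651, q_2* = 2.4444

The MRS is (5/4)·q_2/q_1. Set MRS = p_1/p_2.
So 5·p_2·q_2 = 4·p_1·q_1; combined with the budget, a share 5/9 of income goes to q_1.
Demand: q_1*(p_1,p_2,I) = 5/9·I/p_1 and q_2* = 4/9·I/p_2.
At p_1=2.8, p_2=4, I=22: q_1* = 5/9·22/2.8 = 4.3651, q_2* = 2.4444.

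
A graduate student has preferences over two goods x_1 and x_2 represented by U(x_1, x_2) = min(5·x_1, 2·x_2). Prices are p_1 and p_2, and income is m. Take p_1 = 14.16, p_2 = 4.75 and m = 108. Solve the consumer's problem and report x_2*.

x_2* = 10.3707

Demand: x_1*(p_1,p_2,m) = 2·m/(2·p_1 + 5·p_2), x_2* = 5·m/(2·p_1 + 5·p_2).
Here 2·14.16 + 5·4.75 = 52.07, giving x_2* = 10.3707.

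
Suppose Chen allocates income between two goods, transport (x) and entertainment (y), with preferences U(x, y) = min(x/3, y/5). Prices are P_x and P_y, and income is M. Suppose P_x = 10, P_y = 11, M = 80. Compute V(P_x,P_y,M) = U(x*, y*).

V = 0.9412

Demand: x*(P_x,P_y,M) = 3·M/(3·P_x + 5·P_y), y* = 5·M/(3·P_x + 5·P_y).
Here 3·10 + 5·11 = 85, giving x* = 2.8235 and y* = 4.7059.
Utility at the optimum: U(2.8235, 4.7059) = 0.9412.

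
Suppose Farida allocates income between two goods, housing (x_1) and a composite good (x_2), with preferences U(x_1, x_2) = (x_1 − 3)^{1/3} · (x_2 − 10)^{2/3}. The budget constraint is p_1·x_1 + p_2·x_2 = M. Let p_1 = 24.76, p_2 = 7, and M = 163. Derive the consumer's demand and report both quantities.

x_1* = 3.252, x_2* = 11.7829

Substituting into the budget: x_1* = 3 + 1/3·(M − 3·p_1 − 10·p_2)/p_1, and x_2* = 10 + 2/3·(…)/p_2.
Discretionary income = 163 − 3·24.76 − 10·7 = 18.72; x_1* = 3 + 1/3·18.72/24.76 = 3.252; x_2* = 10 + 2/3·18.72/7 = 11.7829.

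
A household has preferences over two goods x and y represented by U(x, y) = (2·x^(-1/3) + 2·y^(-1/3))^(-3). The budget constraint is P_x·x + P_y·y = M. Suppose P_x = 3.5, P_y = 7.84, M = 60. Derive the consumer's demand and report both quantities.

Substitute y = (y/x)·x into the budget: x* = M/(P_x + P_y·(y/x)).
Numerically y/x = 0.546153, so x* = 60/(3.5 + 7.84·0.546153) = 7.7103 and y* = 0.546153·7.7103 = 4.211.

x* = 7.7103, y* = 4.211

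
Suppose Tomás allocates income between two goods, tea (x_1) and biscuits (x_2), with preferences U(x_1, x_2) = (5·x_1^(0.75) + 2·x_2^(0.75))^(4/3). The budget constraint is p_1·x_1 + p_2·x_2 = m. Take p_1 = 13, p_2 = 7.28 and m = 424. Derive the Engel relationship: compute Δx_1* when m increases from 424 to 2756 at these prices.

Δx_1* = 156.5621

MU_x_1 ∝ 5·x_1^(-0.25), MU_x_2 ∝ 2·x_2^(-0.25), so MRS = (5/2)·(x_2/x_1)^(0.25) = p_1/p_2.
Solve for the ratio: x_2/x_1 = [(2/5)·p_1/p_2]^(4).
Substitute x_2 = (x_2/x_1)·x_1 into the budget: x_1* = m/(p_1 + p_2·(x_2/x_1)).
Numerically x_2/x_1 = 0.260308, so x_1* = 424/(13 + 7.28·0.260308) = 28.4658.
At m' = 2756: x_1* = 185.028. Change: 185.028 − 28.4658 = 156.5621.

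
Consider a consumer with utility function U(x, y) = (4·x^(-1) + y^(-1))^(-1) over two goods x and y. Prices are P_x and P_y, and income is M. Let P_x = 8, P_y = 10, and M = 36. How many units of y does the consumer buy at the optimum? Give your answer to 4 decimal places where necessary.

y* = 1.2909

From the CES first-order condition, 4·(y/x)^(2) = P_x/P_y.
Hence y/x = ((1/4)·P_x/P_y)^(1/(2)), i.e. raised to the 0.5 power.
With the ratio pinned down, the budget gives x* = M/(P_x + P_y·(y/x)) and y* = (y/x)·x*.
Numerically y/x = 0.447214, so x* = 36/(8 + 10·0.447214) = 2.8864 and y* = 0.447214·2.8864 = 1.2909.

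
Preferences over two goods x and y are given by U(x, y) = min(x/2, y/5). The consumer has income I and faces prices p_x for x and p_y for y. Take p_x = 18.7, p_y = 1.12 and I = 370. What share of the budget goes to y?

With perfect complements, no substitution: consume in ratio x:y = 2:5.
Budget: p_x·x + p_y·(5/2)·x = I, so (2·p_x + 5·p_y)·x = 2·I.
Demand: x*(p_x,p_y,I) = 2·I/(2·p_x + 5·p_y), y* = 5·I/(2·p_x + 5·p_y).
Here 2·18.7 + 5·1.12 = 43, giving x* = 17.2093 and y* = 43.0233.
Expenditure on y: 1.12·43.0233 = 48.186; share = 0.1302.

share on y = 0.1302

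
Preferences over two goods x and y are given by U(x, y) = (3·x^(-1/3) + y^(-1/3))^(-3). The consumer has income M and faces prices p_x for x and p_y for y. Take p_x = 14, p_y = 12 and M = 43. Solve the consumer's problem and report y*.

MU_x ∝ 3·x^(-4/3), MU_y ∝ y^(-4/3), so MRS = 3·(y/x)^(4/3) = p_x/p_y.
Hence y/x = ((1/3)·p_x/p_y)^(1/(4/3)), i.e. raised to the 0.75 power.
With the ratio pinned down, the budget gives x* = M/(p_x + p_y·(y/x)) and y* = (y/x)·x*.
Numerically y/x = 0.492458, so x* = 43/(14 + 12·0.492458) = 2.1598 and y* = 0.492458·2.1598 = 1.0636.

y* = 1.0636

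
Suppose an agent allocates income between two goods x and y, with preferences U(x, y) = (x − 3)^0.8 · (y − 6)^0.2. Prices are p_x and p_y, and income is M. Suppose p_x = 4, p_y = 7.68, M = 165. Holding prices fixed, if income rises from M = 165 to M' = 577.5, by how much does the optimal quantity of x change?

Δx* = 82.5

MRS = 4·(y−6)/(x−3). Tangency with p_x/p_y gives y−6 = (1/4)·(p_x/p_y)·(x−3).
Substituting into the budget: x* = 3 + 0.8·(M − 3·p_x − 6·p_y)/p_x, and y* = 6 + 0.2·(…)/p_y.
Discretionary income = 165 − 3·4 − 6·7.68 = 106.92; x* = 3 + 0.8·106.92/4 = 24.384.
At M' = 577.5: x* = 106.884. Change: 106.884 − 24.384 = 82.5.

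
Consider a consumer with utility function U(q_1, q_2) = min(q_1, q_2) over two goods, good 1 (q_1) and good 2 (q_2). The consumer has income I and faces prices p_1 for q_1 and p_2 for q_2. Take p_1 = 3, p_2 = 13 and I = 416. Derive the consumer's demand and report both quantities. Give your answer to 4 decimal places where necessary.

q_1* = 26, q_2* = 26

Leontief preferences: the optimum is at the kink where q_1/1 = q_2/1, i.e. q_2 = q_1.
Budget: p_1·q_1 + p_2·q_1 = I, so (p_1 + p_2)·q_1 = I.
Demand: q_1*(p_1,p_2,I) = I/(p_1 + p_2), q_2* = I/(p_1 + p_2).
Here 3 + 13 = 16, giving q_1* = 26 and q_2* = 26.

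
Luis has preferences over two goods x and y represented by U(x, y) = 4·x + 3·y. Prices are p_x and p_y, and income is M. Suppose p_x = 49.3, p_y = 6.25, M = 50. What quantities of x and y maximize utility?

x* = 0, y* = 8

Linear utility — the consumer picks whichever good has higher MU/price: 4/49.3 = 0.0811 vs 3/6.25 = 0.48.
y gives more utility per dollar, so spend all income on y: y* = M/p_y, x* = 0.
Numerically: x* = 0, y* = 8.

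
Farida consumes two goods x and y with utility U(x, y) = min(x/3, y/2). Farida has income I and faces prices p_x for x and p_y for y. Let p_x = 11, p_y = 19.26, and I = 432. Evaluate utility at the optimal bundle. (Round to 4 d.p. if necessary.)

V = 6.0403

Leontief preferences: the optimum is at the kink where x/3 = y/2, i.e. y = (2/3)·x.
Budget: p_x·x + p_y·(2/3)·x = I, so (3·p_x + 2·p_y)·x = 3·I.
Demand: x*(p_x,p_y,I) = 3·I/(3·p_x + 2·p_y), y* = 2·I/(3·p_x + 2·p_y).
Here 3·11 + 2·19.26 = 71.52, giving x* = 18.1208 and y* = 12.0805.
Utility at the optimum: U(18.1208, 12.0805) = 6.0403.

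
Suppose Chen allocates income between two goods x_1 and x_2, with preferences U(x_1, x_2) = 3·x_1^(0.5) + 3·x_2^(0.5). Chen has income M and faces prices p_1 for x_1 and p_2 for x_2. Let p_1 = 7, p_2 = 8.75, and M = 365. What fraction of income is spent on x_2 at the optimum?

share on x_2 = 0.4444

Substitute x_2 = (x_2/x_1)·x_1 into the budget: x_1* = M/(p_1 + p_2·(x_2/x_1)).
Numerically x_2/x_1 = 0.64, so x_1* = 365/(7 + 8.75·0.64) = 28.9683 and x_2* = 0.64·28.9683 = 18.5397.
Expenditure on x_2: 8.75·18.5397 = 162.2222; share = 0.4444.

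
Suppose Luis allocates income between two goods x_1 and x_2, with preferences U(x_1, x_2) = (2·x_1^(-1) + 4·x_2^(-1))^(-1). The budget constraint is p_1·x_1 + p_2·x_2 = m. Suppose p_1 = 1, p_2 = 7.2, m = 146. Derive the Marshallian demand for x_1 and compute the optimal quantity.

MRS = MU_x_1/MU_x_2 = (1/2)·(x_2/x_1)^(2). Set equal to p_1/p_2.
Solve for the ratio: x_2/x_1 = [2·p_1/p_2]^(0.5).
Substitute x_2 = (x_2/x_1)·x_1 into the budget: x_1* = m/(p_1 + p_2·(x_2/x_1)).
Numerically x_2/x_1 = 0.527046, so x_1* = 146/(1 + 7.2·0.527046) = 30.4501.

x_1* = 30.4501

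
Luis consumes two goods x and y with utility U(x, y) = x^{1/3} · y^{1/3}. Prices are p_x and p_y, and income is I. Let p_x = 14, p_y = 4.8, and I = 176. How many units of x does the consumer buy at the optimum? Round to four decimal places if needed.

Demand: x*(p_x,p_y,I) = 0.5·I/p_x and y* = 0.5·I/p_y.
At p_x=14, p_y=4.8, I=176: x* = 0.5·176/14 = 6.2857.

x* = 6.2857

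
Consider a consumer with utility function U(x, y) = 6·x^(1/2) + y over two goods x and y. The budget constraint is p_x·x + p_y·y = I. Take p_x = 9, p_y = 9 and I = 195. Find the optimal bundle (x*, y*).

x* = 9, y* = 12.6667

Set MRS = p_x/p_y: 3·x^(−1/2) = p_x/p_y.
Thus x* = (3·p_y/p_x)² — independent of I — with the rest of income spent on y.
Plugging in: x* = (3·9/9)² = 9, y* = 12.6667.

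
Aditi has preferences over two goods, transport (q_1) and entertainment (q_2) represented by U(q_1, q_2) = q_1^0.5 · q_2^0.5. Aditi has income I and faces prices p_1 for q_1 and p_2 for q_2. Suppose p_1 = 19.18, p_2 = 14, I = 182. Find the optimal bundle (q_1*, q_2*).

Tangency: MRS = q_2/q_1 = p_1/p_2.
So 0.5·p_2·q_2 = 0.5·p_1·q_1; combined with the budget, a share 0.5 of income goes to q_1.
Demand: q_1*(p_1,p_2,I) = 0.5·I/p_1 and q_2* = 0.5·I/p_2.
At p_1=19.18, p_2=14, I=182: q_1* = 0.5·182/19.18 = 4.7445, q_2* = 6.5.

q_1* = 4.7445, q_2* = 6.5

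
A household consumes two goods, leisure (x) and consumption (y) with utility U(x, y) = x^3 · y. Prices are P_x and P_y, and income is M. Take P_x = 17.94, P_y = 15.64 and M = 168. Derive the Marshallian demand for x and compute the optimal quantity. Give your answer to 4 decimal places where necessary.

The MRS is 3·y/x. Set MRS = P_x/P_y.
So 3·P_y·y = P_x·x; combined with the budget, a share 0.75 of income goes to x.
Demand: x*(P_x,P_y,M) = 0.75·M/P_x and y* = 0.25·M/P_y.
At P_x=17.94, P_y=15.64, M=168: x* = 0.75·168/17.94 = 7.0234.

x* = 7.0234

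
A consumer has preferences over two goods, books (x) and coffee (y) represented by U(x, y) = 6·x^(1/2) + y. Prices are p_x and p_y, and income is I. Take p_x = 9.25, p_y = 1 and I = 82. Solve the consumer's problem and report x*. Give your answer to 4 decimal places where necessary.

x* = 0.1052

MU_x = 3/√x, MU_y = 1. Tangency: 3/√x = p_x/p_y.
Thus x* = (3·p_y/p_x)² — independent of I — with the rest of income spent on y.
Plugging in: x* = (3·1/9.25)² = 0.1052.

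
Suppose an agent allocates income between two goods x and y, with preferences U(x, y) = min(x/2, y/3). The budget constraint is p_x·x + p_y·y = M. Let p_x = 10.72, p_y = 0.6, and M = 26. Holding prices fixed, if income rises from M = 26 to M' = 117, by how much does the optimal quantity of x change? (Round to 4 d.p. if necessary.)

Leontief preferences: the optimum is at the kink where x/2 = y/3, i.e. y = (3/2)·x.
Budget: p_x·x + p_y·(3/2)·x = M, so (2·p_x + 3·p_y)·x = 2·M.
Demand: x*(p_x,p_y,M) = 2·M/(2·p_x + 3·p_y), y* = 3·M/(2·p_x + 3·p_y).
Here 2·10.72 + 3·0.6 = 23.24, giving x* = 2.2375.
At M' = 117: x* = 10.0688. Change: 10.0688 − 2.2375 = 7.8313.

Δx* = 7.8313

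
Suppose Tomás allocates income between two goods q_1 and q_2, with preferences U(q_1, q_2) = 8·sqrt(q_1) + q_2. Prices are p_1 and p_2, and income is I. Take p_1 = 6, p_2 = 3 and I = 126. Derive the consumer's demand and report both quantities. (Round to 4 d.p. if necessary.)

Set MRS = p_1/p_2: 4·q_1^(−1/2) = p_1/p_2.
Thus q_1* = (4·p_2/p_1)² — independent of I — with the rest of income spent on q_2.
Plugging in: q_1* = (4·3/6)² = 4, q_2* = 34.

q_1* = 4, q_2* = 34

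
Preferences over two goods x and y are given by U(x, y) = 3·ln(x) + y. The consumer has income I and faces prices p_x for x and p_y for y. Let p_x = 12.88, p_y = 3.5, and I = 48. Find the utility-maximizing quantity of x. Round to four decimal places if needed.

x* = 0.8152

Set MRS = p_x/p_y: (3/x)/1 = p_x/p_y.
So x*(p_x,p_y) = 3·p_y/p_x, independent of income; and y* = (I − 3·p_y)/p_y.
At the given prices: x* = 3·3.5/12.88 = 0.8152.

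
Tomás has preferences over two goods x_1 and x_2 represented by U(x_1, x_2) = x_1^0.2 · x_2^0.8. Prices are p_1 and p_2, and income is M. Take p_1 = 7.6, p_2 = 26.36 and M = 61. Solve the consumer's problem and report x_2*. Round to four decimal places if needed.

x_2* = 1.8513

Tangency: MRS = (1/4)·x_2/x_1 = p_1/p_2.
So 0.2·p_2·x_2 = 0.8·p_1·x_1; combined with the budget, a share 0.2 of income goes to x_1.
Demand: x_1*(p_1,p_2,M) = 0.2·M/p_1 and x_2* = 0.8·M/p_2.
At p_1=7.6, p_2=26.36, M=61: x_2* = 0.8·61/26.36 = 1.8513.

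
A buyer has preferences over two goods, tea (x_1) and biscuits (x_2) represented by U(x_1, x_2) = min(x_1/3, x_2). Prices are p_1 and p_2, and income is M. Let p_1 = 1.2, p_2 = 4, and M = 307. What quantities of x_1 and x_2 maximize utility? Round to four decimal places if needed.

x_1* = 121.1842, x_2* = 40.3947

Leontief preferences: the optimum is at the kink where x_1/3 = x_2/1, i.e. x_2 = (1/3)·x_1.
Budget: p_1·x_1 + p_2·(1/3)·x_1 = M, so (3·p_1 + p_2)·x_1 = 3·M.
Demand: x_1*(p_1,p_2,M) = 3·M/(3·p_1 + p_2), x_2* = M/(3·p_1 + p_2).
Here 3·1.2 + 4 = 7.6, giving x_1* = 121.1842 and x_2* = 40.3947.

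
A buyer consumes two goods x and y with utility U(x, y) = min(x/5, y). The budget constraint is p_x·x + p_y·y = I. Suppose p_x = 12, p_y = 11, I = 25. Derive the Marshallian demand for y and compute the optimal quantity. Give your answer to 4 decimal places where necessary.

y* = 0.3521

Leontief preferences: the optimum is at the kink where x/5 = y/1, i.e. y = (1/5)·x.
Budget: p_x·x + p_y·(1/5)·x = I, so (5·p_x + p_y)·x = 5·I.
Demand: x*(p_x,p_y,I) = 5·I/(5·p_x + p_y), y* = I/(5·p_x + p_y).
Here 5·12 + 11 = 71, giving y* = 0.3521.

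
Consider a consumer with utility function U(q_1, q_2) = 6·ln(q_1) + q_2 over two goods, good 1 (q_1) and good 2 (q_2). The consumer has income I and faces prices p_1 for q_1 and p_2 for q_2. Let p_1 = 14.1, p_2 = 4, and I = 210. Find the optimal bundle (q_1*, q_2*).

So q_1*(p_1,p_2) = 6·p_2/p_1, independent of income; and q_2* = (I − 6·p_2)/p_2.
At the given prices: q_1* = 6·4/14.1 = 1.7021, and q_2* = 46.5.

q_1* = 1.7021, q_2* = 46.5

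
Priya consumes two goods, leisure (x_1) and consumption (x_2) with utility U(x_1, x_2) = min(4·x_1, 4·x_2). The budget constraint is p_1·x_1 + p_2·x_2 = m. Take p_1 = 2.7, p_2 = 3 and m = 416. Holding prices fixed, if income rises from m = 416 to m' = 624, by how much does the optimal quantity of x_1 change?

With perfect complements, no substitution: consume in ratio x_1:x_2 = 4:4.
Budget: p_1·x_1 + p_2·x_1 = m, so (4·p_1 + 4·p_2)·x_1 = 4·m.
Demand: x_1*(p_1,p_2,m) = 4·m/(4·p_1 + 4·p_2), x_2* = 4·m/(4·p_1 + 4·p_2).
Here 4·2.7 + 4·3 = 22.8, giving x_1* = 72.9825.
At m' = 624: x_1* = 109.4737. Change: 109.4737 − 72.9825 = 36.4912.

Δx_1* = 36.4912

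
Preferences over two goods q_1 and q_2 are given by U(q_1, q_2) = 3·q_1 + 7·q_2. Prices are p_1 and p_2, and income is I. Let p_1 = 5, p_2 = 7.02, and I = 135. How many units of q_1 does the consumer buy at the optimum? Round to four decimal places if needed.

Perfect substitutes: compare marginal utility per dollar. 3/p_1 vs 7/p_2 → 0.6 vs 0.9972.
q_2 gives more utility per dollar, so spend all income on q_2: q_2* = I/p_2, q_1* = 0.
Numerically: q_1* = 0, q_2* = 19.2308.

q_1* = 0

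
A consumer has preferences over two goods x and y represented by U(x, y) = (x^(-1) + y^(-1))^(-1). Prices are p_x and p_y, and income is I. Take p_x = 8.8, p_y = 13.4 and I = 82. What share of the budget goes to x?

From the CES first-order condition, (y/x)^(2) = p_x/p_y.
Hence y/x = (p_x/p_y)^(1/(2)), i.e. raised to the 0.5 power.
With the ratio pinned down, the budget gives x* = I/(p_x + p_y·(y/x)) and y* = (y/x)·x*.
Numerically y/x = 0.81038, so x* = 82/(8.8 + 13.4·0.81038) = 4.1711 and y* = 0.81038·4.1711 = 3.3802.
Expenditure on x: 8.8·4.1711 = 36.7057; share = 0.4476.

share on x = 0.4476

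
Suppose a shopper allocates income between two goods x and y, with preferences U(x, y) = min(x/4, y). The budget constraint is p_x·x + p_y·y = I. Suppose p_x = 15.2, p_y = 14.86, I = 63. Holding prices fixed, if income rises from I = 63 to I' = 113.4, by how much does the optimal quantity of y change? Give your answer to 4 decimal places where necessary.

Leontief preferences: the optimum is at the kink where x/4 = y/1, i.e. y = (1/4)·x.
Budget: p_x·x + p_y·(1/4)·x = I, so (4·p_x + p_y)·x = 4·I.
Demand: x*(p_x,p_y,I) = 4·I/(4·p_x + p_y), y* = I/(4·p_x + p_y).
Here 4·15.2 + 14.86 = 75.66, giving y* = 0.8327.
At I' = 113.4: y* = 1.4988. Change: 1.4988 − 0.8327 = 0.6661.

Δy* = 0.6661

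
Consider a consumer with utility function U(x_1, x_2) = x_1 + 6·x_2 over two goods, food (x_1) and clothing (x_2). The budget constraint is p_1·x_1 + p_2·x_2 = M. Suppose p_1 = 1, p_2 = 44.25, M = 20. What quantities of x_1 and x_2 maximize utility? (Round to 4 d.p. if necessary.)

x_1* = 20, x_2* = 0

Numerically: x_1* = 20, x_2* = 0.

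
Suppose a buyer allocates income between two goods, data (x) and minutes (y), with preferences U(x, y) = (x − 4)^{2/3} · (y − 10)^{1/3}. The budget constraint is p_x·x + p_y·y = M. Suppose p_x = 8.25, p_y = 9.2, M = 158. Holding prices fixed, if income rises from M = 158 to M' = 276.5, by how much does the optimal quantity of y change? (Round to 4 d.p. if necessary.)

Δy* = 4.2935

MRS = 2·(y−10)/(x−4). Tangency with p_x/p_y gives y−10 = (1/2)·(p_x/p_y)·(x−4).
Substituting into the budget: x* = 4 + 2/3·(M − 4·p_x − 10·p_y)/p_x, and y* = 10 + 1/3·(…)/p_y.
Discretionary income = 158 − 4·8.25 − 10·9.2 = 33; y* = 10 + 1/3·33/9.2 = 11.1957.
At M' = 276.5: y* = 15.4891. Change: 15.4891 − 11.1957 = 4.2935.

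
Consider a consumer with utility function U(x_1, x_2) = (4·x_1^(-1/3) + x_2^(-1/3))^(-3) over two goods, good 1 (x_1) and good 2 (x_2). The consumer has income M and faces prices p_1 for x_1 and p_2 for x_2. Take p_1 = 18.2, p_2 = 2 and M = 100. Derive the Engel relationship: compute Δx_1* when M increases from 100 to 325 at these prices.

From the CES first-order condition, 4·(x_2/x_1)^(4/3) = p_1/p_2.
Solve for the ratio: x_2/x_1 = [(1/4)·p_1/p_2]^(0.75).
Substitute x_2 = (x_2/x_1)·x_1 into the budget: x_1* = M/(p_1 + p_2·(x_2/x_1)).
Numerically x_2/x_1 = 1.852405, so x_1* = 100/(18.2 + 2·1.852405) = 4.5652.
At M' = 325: x_1* = 14.8369. Change: 14.8369 − 4.5652 = 10.2717.

Δx_1* = 10.2717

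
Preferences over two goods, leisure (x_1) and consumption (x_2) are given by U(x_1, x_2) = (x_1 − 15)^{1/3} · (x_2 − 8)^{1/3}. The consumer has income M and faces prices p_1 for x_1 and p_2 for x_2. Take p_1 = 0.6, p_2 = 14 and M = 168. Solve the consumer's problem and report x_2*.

Substituting into the budget: x_1* = 15 + 0.5·(M − 15·p_1 − 8·p_2)/p_1, and x_2* = 8 + 0.5·(…)/p_2.
Discretionary income = 168 − 15·0.6 − 8·14 = 47; x_2* = 8 + 0.5·47/14 = 9.6786.

x_2* = 9.6786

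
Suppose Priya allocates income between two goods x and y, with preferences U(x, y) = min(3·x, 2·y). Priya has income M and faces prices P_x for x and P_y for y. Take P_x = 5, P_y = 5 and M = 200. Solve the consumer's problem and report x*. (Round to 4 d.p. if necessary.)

x* = 16

With perfect complements, no substitution: consume in ratio x:y = 2:3.
Budget: P_x·x + P_y·(3/2)·x = M, so (2·P_x + 3·P_y)·x = 2·M.
Demand: x*(P_x,P_y,M) = 2·M/(2·P_x + 3·P_y), y* = 3·M/(2·P_x + 3·P_y).
Here 2·5 + 3·5 = 25, giving x* = 16.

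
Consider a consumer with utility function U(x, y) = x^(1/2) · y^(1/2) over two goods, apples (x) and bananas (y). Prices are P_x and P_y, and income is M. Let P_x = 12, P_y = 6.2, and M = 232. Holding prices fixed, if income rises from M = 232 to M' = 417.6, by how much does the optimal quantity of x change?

The MRS is y/x. Set MRS = P_x/P_y.
So 0.5·P_y·y = 0.5·P_x·x; combined with the budget, a share 0.5 of income goes to x.
Demand: x*(P_x,P_y,M) = 0.5·M/P_x and y* = 0.5·M/P_y.
At P_x=12, P_y=6.2, M=232: x* = 0.5·232/12 = 9.6667.
At M' = 417.6: x* = 17.4. Change: 17.4 − 9.6667 = 7.7333.

Δx* = 7.7333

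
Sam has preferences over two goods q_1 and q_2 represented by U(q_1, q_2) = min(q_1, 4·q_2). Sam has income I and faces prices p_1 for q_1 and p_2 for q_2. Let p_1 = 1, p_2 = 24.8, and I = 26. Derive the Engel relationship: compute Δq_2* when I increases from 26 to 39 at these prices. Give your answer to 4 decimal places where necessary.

Δq_2* = 0.4514

With perfect complements, no substitution: consume in ratio q_1:q_2 = 4:1.
Budget: p_1·q_1 + p_2·(1/4)·q_1 = I, so (4·p_1 + p_2)·q_1 = 4·I.
Demand: q_1*(p_1,p_2,I) = 4·I/(4·p_1 + p_2), q_2* = I/(4·p_1 + p_2).
Here 4·1 + 24.8 = 28.8, giving q_2* = 0.9028.
At I' = 39: q_2* = 1.3542. Change: 1.3542 − 0.9028 = 0.4514.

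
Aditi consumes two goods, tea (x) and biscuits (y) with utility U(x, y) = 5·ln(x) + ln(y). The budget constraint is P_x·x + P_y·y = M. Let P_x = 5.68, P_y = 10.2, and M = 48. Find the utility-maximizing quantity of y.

y* = 0.7843

Demand: x*(P_x,P_y,M) = 5/6·M/P_x and y* = 1/6·M/P_y.
At P_x=5.68, P_y=10.2, M=48: y* = 1/6·48/10.2 = 0.7843.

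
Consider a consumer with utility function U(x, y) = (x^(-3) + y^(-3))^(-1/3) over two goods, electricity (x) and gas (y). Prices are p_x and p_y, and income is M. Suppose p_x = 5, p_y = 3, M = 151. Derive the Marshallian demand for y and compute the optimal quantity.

From the CES first-order condition, (y/x)^(4) = p_x/p_y.
Solve for the ratio: y/x = [p_x/p_y]^(0.25).
With the ratio pinned down, the budget gives x* = M/(p_x + p_y·(y/x)) and y* = (y/x)·x*.
Numerically y/x = 1.136219, so x* = 151/(5 + 3·1.136219) = 17.9577 and y* = 1.136219·17.9577 = 20.4039.

y* = 20.4039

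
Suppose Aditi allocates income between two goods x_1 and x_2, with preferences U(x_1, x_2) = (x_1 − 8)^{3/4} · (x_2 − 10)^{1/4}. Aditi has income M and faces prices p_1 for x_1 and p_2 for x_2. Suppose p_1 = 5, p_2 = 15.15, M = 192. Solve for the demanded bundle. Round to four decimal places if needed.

x_1* = 8.075, x_2* = 10.0083

Discretionary income = 192 − 8·5 − 10·15.15 = 0.5; x_1* = 8 + 0.75·0.5/5 = 8.075; x_2* = 10 + 0.25·0.5/15.15 = 10.0083.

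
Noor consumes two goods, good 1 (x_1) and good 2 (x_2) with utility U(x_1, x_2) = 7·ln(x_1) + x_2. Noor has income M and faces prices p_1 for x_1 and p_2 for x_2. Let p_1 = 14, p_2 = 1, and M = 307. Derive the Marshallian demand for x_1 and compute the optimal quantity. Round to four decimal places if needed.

x_1* = 0.5

Set MRS = p_1/p_2: (7/x_1)/1 = p_1/p_2.
So x_1*(p_1,p_2) = 7·p_2/p_1, independent of income; and x_2* = (M − 7·p_2)/p_2.
At the given prices: x_1* = 7·1/14 = 0.5.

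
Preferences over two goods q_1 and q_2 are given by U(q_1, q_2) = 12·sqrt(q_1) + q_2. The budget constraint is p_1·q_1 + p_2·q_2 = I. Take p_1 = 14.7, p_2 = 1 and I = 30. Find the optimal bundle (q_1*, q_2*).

Utility is quasi-linear in q_2; the FOC for q_1 is 6/√q_1 = p_1/p_2.
Thus q_1* = (6·p_2/p_1)² — independent of I — with the rest of income spent on q_2.
Plugging in: q_1* = (6·1/14.7)² = 0.1666, q_2* = 27.551.

q_1* = 0.1666, q_2* = 27.551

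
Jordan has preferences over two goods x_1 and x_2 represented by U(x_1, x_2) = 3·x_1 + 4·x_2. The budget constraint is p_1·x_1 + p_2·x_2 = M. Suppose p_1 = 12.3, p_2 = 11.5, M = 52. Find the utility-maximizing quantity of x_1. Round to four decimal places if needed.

x_1* = 0

Linear utility — the consumer picks whichever good has higher MU/price: 3/12.3 = 0.2439 vs 4/11.5 = 0.3478.
x_2 gives more utility per dollar, so spend all income on x_2: x_2* = M/p_2, x_1* = 0.
Numerically: x_1* = 0, x_2* = 4.5217.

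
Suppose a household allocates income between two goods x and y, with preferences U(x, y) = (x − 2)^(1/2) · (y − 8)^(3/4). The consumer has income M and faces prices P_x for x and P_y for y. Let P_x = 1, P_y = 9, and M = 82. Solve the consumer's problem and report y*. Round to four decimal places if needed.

Substituting into the budget: x* = 2 + 0.4·(M − 2·P_x − 8·P_y)/P_x, and y* = 8 + 0.6·(…)/P_y.
Discretionary income = 82 − 2·1 − 8·9 = 8; y* = 8 + 0.6·8/9 = 8.5333.

y* = 8.5333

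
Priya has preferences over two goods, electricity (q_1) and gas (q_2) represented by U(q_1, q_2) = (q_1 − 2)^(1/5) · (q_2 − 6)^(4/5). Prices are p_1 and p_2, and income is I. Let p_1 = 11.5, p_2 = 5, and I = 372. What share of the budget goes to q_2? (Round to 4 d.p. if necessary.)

This is Cobb-Douglas in (q_1−2, q_2−6): tangency gives 0.2·p_2·(q_2−6) = 0.8·p_1·(q_1−2).
Substituting into the budget: q_1* = 2 + 0.2·(I − 2·p_1 − 6·p_2)/p_1, and q_2* = 6 + 0.8·(…)/p_2.
Discretionary income = 372 − 2·11.5 − 6·5 = 319; q_1* = 2 + 0.2·319/11.5 = 7.5478; q_2* = 6 + 0.8·319/5 = 57.04.
Expenditure on q_2: 5·57.04 = 285.2; share = 0.7667.

share on q_2 = 0.7667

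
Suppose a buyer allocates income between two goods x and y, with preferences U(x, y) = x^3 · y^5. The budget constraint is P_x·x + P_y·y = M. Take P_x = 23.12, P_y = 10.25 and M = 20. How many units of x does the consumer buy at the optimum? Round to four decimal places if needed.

x* = 0.3244

Tangency: MRS = (3/5)·y/x = P_x/P_y.
So 3·P_y·y = 5·P_x·x; combined with the budget, a share 0.375 of income goes to x.
Demand: x*(P_x,P_y,M) = 0.375·M/P_x and y* = 0.625·M/P_y.
At P_x=23.12, P_y=10.25, M=20: x* = 0.375·20/23.12 = 0.3244.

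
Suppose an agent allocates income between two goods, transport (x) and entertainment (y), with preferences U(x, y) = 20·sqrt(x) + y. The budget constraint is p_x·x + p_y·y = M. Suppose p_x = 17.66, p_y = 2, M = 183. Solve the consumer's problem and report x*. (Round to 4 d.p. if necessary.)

x* = 1.2826

Thus x* = (10·p_y/p_x)² — independent of M — with the rest of income spent on y.
Plugging in: x* = (10·2/17.66)² = 1.2826.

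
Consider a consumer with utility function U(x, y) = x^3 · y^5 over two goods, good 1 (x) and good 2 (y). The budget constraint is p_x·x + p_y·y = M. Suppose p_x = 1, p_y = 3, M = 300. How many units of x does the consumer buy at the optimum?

x* = 112.5

Tangency: MRS = (3/5)·y/x = p_x/p_y.
Rearranging, p_y·y = (5/3)·p_x·x. Substituting into the budget gives p_x·x·(1 + (5/3)) = M.
Demand: x*(p_x,p_y,M) = 0.375·M/p_x and y* = 0.625·M/p_y.
At p_x=1, p_y=3, M=300: x* = 0.375·300/1 = 112.5.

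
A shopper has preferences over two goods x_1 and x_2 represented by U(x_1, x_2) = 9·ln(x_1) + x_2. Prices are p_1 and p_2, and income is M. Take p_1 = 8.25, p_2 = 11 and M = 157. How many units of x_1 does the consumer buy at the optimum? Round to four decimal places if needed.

x_1* = 12

MU_x_1 = 9/x_1, MU_x_2 = 1. Tangency: 9/x_1 = p_1/p_2.
So x_1*(p_1,p_2) = 9·p_2/p_1, independent of income; and x_2* = (M − 9·p_2)/p_2.
At the given prices: x_1* = 9·11/8.25 = 12.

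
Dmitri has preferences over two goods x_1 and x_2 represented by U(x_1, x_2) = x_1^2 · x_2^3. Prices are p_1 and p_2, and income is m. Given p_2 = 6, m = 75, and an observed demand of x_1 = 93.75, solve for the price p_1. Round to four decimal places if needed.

Tangency: MRS = (2/3)·x_2/x_1 = p_1/p_2.
Rearranging, p_2·x_2 = (3/2)·p_1·x_1. Substituting into the budget gives p_1·x_1·(1 + (3/2)) = m.
Demand: x_1*(p_1,p_2,m) = 0.4·m/p_1 and x_2* = 0.6·m/p_2.
Set x_1* = 93.75 in the demand function and solve for p_1: p_1 = 0.32.

p_1 = 0.32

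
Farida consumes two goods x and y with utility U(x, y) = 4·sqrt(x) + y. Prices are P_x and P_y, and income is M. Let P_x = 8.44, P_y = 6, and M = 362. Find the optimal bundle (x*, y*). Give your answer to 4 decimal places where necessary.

Utility is quasi-linear in y; the FOC for x is 2/√x = P_x/P_y.
Solve: √x = 2·P_y/P_x, so x*(P_x,P_y) = (2·P_y/P_x)², and y* = (M − P_x·x*)/P_y.
Plugging in: x* = (2·6/8.44)² = 2.0215, y* = 57.4897.

x* = 2.0215, y* = 57.4897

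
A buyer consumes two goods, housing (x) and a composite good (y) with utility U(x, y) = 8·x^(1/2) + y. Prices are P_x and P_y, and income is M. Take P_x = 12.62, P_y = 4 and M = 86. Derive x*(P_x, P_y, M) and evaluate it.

x* = 1.6074

Set MRS = P_x/P_y: 4·x^(−1/2) = P_x/P_y.
Solve: √x = 4·P_y/P_x, so x*(P_x,P_y) = (4·P_y/P_x)², and y* = (M − P_x·x*)/P_y.
Plugging in: x* = (4·4/12.62)² = 1.6074.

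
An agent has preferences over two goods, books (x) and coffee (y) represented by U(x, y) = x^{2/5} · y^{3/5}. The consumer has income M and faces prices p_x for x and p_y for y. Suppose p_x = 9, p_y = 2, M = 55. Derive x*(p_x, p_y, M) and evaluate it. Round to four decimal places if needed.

Demand: x*(p_x,p_y,M) = 0.4·M/p_x and y* = 0.6·M/p_y.
At p_x=9, p_y=2, M=55: x* = 0.4·55/9 = 2.4444.

x* = 2.4444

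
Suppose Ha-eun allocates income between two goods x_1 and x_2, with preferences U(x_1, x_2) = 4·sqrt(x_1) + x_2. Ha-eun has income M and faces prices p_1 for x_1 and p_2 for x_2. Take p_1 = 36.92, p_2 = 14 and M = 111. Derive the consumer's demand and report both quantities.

x_1* = 0.5752, x_2* = 6.4118

Set MRS = p_1/p_2: 2·x_1^(−1/2) = p_1/p_2.
Thus x_1* = (2·p_2/p_1)² — independent of M — with the rest of income spent on x_2.
Plugging in: x_1* = (2·14/36.92)² = 0.5752, x_2* = 6.4118.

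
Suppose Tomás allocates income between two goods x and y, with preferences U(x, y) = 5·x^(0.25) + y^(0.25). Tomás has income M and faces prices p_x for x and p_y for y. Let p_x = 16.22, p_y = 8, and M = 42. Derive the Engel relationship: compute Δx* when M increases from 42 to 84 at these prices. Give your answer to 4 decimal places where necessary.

From the CES first-order condition, 5·(y/x)^(0.75) = p_x/p_y.
Solve for the ratio: y/x = [(1/5)·p_x/p_y]^(4/3).
With the ratio pinned down, the budget gives x* = M/(p_x + p_y·(y/x)) and y* = (y/x)·x*.
Numerically y/x = 0.300138, so x* = 42/(16.22 + 8·0.300138) = 2.2555.
At M' = 84: x* = 4.511. Change: 4.511 − 2.2555 = 2.2555.

Δx* = 2.2555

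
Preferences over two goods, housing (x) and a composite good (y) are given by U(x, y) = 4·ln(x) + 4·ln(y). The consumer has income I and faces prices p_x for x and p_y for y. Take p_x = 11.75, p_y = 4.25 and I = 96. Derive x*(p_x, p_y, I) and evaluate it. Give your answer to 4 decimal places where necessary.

Tangency: MRS = y/x = p_x/p_y.
So 4·p_y·y = 4·p_x·x; combined with the budget, a share 0.5 of income goes to x.
Demand: x*(p_x,p_y,I) = 0.5·I/p_x and y* = 0.5·I/p_y.
At p_x=11.75, p_y=4.25, I=96: x* = 0.5·96/11.75 = 4.0851.

x* = 4.0851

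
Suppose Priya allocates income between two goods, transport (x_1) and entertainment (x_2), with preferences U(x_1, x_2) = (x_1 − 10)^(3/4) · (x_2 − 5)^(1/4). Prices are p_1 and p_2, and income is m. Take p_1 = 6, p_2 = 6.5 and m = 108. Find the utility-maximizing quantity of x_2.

x_2* = 5.5962

This is Cobb-Douglas in (x_1−10, x_2−5): tangency gives 0.75·p_2·(x_2−5) = 0.25·p_1·(x_1−10).
After buying the subsistence bundle (10, 5), a share 0.75 of the remaining income goes to x_1: x_1* = 10 + 0.75·(m − 10p_1 − 5p_2)/p_1.
Discretionary income = 108 − 10·6 − 5·6.5 = 15.5; x_2* = 5 + 0.25·15.5/6.5 = 5.5962.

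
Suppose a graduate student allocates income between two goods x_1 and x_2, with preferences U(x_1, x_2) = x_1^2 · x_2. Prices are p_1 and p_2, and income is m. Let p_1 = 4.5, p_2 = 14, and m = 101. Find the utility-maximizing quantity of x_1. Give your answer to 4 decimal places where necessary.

x_1* = 14.963

MU_x_1/MU_x_2 = (2·x_2)/(x_1); tangency sets this equal to p_1/p_2.
Rearranging, p_2·x_2 = (1/2)·p_1·x_1. Substituting into the budget gives p_1·x_1·(1 + (1/2)) = m.
Demand: x_1*(p_1,p_2,m) = 2/3·m/p_1 and x_2* = 1/3·m/p_2.
At p_1=4.5, p_2=14, m=101: x_1* = 2/3·101/4.5 = 14.963.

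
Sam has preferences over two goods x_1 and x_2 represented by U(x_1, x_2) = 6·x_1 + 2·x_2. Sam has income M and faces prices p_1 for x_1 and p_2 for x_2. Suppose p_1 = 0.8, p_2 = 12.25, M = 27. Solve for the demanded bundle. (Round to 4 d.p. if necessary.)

x_1* = 33.75, x_2* = 0

Linear utility — the consumer picks whichever good has higher MU/price: 6/0.8 = 7.5 vs 2/12.25 = 0.1633.
x_1 gives more utility per dollar, so spend all income on x_1: x_1* = M/p_1, x_2* = 0.
Numerically: x_1* = 33.75, x_2* = 0.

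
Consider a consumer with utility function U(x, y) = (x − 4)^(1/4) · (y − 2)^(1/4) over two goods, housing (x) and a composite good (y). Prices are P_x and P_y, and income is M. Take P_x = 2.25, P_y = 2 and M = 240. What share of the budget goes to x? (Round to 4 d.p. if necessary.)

share on x = 0.5104

Let x' = x−4, y' = y−2. MRS = y'/x' = P_x/P_y.
After buying the subsistence bundle (4, 2), a share 0.5 of the remaining income goes to x: x* = 4 + 0.5·(M − 4P_x − 2P_y)/P_x.
Discretionary income = 240 − 4·2.25 − 2·2 = 227; x* = 4 + 0.5·227/2.25 = 54.4444; y* = 2 + 0.5·227/2 = 58.75.
Expenditure on x: 2.25·54.4444 = 122.5; share = 0.5104.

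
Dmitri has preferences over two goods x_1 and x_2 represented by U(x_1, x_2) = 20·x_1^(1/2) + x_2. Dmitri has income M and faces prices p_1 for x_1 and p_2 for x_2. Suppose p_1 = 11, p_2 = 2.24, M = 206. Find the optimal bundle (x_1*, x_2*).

x_1* = 4.1468, x_2* = 71.6006

Plugging in: x_1* = (10·2.24/11)² = 4.1468, x_2* = 71.6006.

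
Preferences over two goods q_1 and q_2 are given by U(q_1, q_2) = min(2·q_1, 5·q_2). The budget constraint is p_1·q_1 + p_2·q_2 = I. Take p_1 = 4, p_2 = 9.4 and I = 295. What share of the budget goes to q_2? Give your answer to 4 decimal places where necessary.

share on q_2 = 0.4845

Leontief preferences: the optimum is at the kink where q_1/5 = q_2/2, i.e. q_2 = (2/5)·q_1.
Budget: p_1·q_1 + p_2·(2/5)·q_1 = I, so (5·p_1 + 2·p_2)·q_1 = 5·I.
Demand: q_1*(p_1,p_2,I) = 5·I/(5·p_1 + 2·p_2), q_2* = 2·I/(5·p_1 + 2·p_2).
Here 5·4 + 2·9.4 = 38.8, giving q_1* = 38.0155 and q_2* = 15.2062.
Expenditure on q_2: 9.4·15.2062 = 142.9381; share = 0.4845.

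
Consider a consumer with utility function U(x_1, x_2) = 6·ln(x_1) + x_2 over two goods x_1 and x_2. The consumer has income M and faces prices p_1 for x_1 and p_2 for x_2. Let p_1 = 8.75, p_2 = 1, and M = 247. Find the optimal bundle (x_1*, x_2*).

Set MRS = p_1/p_2: (6/x_1)/1 = p_1/p_2.
So x_1*(p_1,p_2) = 6·p_2/p_1, independent of income; and x_2* = (M − 6·p_2)/p_2.
At the given prices: x_1* = 6·1/8.75 = 0.6857, and x_2* = 241.

x_1* = 0.6857, x_2* = 241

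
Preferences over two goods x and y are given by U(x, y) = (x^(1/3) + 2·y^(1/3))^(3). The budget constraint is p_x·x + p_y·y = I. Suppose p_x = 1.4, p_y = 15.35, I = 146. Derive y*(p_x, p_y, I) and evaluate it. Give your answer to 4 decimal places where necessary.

MRS = MU_x/MU_y = (1/2)·(y/x)^(2/3). Set equal to p_x/p_y.
Hence y/x = (2·p_x/p_y)^(1/(2/3)), i.e. raised to the 1.5 power.
With the ratio pinned down, the budget gives x* = I/(p_x + p_y·(y/x)) and y* = (y/x)·x*.
Numerically y/x = 0.077907, so x* = 146/(1.4 + 15.35·0.077907) = 56.2433 and y* = 0.077907·56.2433 = 4.3817.

y* = 4.3817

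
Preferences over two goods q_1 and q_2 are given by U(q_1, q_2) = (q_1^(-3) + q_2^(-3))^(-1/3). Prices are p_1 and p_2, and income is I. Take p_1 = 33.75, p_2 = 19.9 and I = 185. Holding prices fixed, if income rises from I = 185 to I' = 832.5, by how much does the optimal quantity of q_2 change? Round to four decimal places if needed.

Δq_2* = 13.0875

Substitute q_2 = (q_2/q_1)·q_1 into the budget: q_1* = I/(p_1 + p_2·(q_2/q_1)).
Numerically q_2/q_1 = 1.141183, so q_1* = 185/(33.75 + 19.9·1.141183) = 3.2767 and q_2* = 1.141183·3.2767 = 3.7393.
At I' = 832.5: q_2* = 16.8268. Change: 16.8268 − 3.7393 = 13.0875.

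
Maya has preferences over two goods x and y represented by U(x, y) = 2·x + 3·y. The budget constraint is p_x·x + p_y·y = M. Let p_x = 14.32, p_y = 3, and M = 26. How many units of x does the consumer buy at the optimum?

Linear utility — the consumer picks whichever good has higher MU/price: 2/14.32 = 0.1397 vs 3/3 = 1.
y gives more utility per dollar, so spend all income on y: y* = M/p_y, x* = 0.
Numerically: x* = 0, y* = 8.6667.

x* = 0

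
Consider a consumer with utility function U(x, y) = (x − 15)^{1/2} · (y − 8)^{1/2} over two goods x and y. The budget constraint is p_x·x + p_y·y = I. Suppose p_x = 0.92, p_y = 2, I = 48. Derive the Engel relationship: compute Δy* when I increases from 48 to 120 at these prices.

Let x' = x−15, y' = y−8. MRS = y'/x' = p_x/p_y.
Substituting into the budget: x* = 15 + 0.5·(I − 15·p_x − 8·p_y)/p_x, and y* = 8 + 0.5·(…)/p_y.
Discretionary income = 48 − 15·0.92 − 8·2 = 18.2; y* = 8 + 0.5·18.2/2 = 12.55.
At I' = 120: y* = 30.55. Change: 30.55 − 12.55 = 18.

Δy* = 18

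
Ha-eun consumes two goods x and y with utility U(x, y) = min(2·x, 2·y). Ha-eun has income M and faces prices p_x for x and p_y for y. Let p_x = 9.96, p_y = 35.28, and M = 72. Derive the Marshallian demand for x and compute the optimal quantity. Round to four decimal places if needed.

x* = 1.5915

Leontief preferences: the optimum is at the kink where x/2 = y/2, i.e. y = x.
Budget: p_x·x + p_y·x = M, so (2·p_x + 2·p_y)·x = 2·M.
Demand: x*(p_x,p_y,M) = 2·M/(2·p_x + 2·p_y), y* = 2·M/(2·p_x + 2·p_y).
Here 2·9.96 + 2·35.28 = 90.48, giving x* = 1.5915.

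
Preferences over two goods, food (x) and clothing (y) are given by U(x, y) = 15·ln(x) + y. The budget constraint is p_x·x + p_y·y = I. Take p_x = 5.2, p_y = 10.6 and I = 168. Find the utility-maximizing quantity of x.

MU_x = 15/x, MU_y = 1. Tangency: 15/x = p_x/p_y.
So x*(p_x,p_y) = 15·p_y/p_x, independent of income; and y* = (I − 15·p_y)/p_y.
At the given prices: x* = 15·10.6/5.2 = 30.5769.

x* = 30.5769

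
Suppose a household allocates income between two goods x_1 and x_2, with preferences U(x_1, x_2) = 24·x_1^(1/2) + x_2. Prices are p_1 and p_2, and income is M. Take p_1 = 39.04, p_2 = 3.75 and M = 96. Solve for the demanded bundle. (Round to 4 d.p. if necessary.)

x_1* = 1.3286, x_2* = 11.768

MU_x_1 = 12/√x_1, MU_x_2 = 1. Tangency: 12/√x_1 = p_1/p_2.
Thus x_1* = (12·p_2/p_1)² — independent of M — with the rest of income spent on x_2.
Plugging in: x_1* = (12·3.75/39.04)² = 1.3286, x_2* = 11.768.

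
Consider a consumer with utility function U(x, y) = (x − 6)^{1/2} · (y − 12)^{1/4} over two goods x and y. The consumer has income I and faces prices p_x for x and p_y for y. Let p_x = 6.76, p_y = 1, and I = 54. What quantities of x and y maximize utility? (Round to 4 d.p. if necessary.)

x* = 6.142, y* = 12.48

MRS = 2·(y−12)/(x−6). Tangency with p_x/p_y gives y−12 = (1/2)·(p_x/p_y)·(x−6).
After buying the subsistence bundle (6, 12), a share 2/3 of the remaining income goes to x: x* = 6 + 2/3·(I − 6p_x − 12p_y)/p_x.
Discretionary income = 54 − 6·6.76 − 12·1 = 1.44; x* = 6 + 2/3·1.44/6.76 = 6.142; y* = 12 + 1/3·1.44/1 = 12.48.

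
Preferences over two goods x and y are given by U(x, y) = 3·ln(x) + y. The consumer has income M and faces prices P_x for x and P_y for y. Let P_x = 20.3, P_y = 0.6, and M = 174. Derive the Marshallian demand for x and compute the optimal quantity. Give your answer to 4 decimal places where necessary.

Set MRS = P_x/P_y: (3/x)/1 = P_x/P_y.
So x*(P_x,P_y) = 3·P_y/P_x, independent of income; and y* = (M − 3·P_y)/P_y.
At the given prices: x* = 3·0.6/20.3 = 0.0887.

x* = 0.0887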